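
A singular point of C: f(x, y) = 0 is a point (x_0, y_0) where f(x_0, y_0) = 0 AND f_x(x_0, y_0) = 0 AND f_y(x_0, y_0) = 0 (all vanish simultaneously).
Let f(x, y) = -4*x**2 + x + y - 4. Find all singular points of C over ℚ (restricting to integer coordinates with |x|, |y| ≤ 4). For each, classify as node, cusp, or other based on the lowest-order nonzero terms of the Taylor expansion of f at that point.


No singular points in the scanned grid; C is smooth there.

Compute partial derivatives:
  f_x = 1 - 8*x.
  f_y = 1.
f_y = 1 is a nonzero constant, so f_y never vanishes: no point (x, y) can satisfy f = f_x = f_y = 0. In particular no (x, y) ∈ {−4, ..., 4}² is singular; the curve is smooth.


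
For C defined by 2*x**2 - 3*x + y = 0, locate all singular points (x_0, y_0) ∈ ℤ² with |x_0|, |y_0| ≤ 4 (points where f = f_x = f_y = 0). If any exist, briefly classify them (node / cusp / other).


No singular points in the scanned grid; C is smooth there.

Compute partial derivatives:
  f_x = 4*x - 3.
  f_y = 1.
f_y = 1 is a nonzero constant, so f_y never vanishes: no point (x, y) can satisfy f = f_x = f_y = 0. In particular no (x, y) ∈ {−4, ..., 4}² is singular; the curve is smooth.


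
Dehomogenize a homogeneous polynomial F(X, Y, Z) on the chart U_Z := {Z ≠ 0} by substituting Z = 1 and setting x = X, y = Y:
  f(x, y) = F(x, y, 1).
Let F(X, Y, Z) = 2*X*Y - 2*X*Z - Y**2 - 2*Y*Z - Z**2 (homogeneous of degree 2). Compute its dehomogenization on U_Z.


f(x, y) = 2*x*y - 2*x - y**2 - 2*y - 1

On U_Z we set Z = 1. Each monomial c·X^i·Y^j·Z^k in F becomes c·x^i·y^j·1^k = c·x^i·y^j.
Substituting Z = 1: F(X, Y, 1) = 2*x*y - 2*x - y**2 - 2*y - 1.
Note: deg(f) ≤ deg(F) = 2; strict inequality happens when F is divisible by Z (lost terms).


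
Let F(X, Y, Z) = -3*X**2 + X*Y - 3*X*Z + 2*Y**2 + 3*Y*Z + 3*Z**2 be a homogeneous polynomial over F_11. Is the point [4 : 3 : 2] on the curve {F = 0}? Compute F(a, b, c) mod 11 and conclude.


F(4,3,2) ≡ 10 (mod 11); P is NOT on the curve.

Evaluate F(4, 3, 2) term-by-term (mod 11).
  -3*X**2 ↦ -3·16·1·1 = -48
  X*Y ↦ 1·4·3·1 = 12
  -3*X*Z ↦ -3·4·1·2 = -24
  2*Y**2 ↦ 2·1·9·1 = 18
  3*Y*Z ↦ 3·1·3·2 = 18
  3*Z**2 ↦ 3·1·1·4 = 12
Sum: F(4, 3, 2) = (-48) + (12) + (-24) + (18) + (18) + (12) = -12.
Reducing mod 11: -12 ≡ 10 (mod 11).
Since F(a, b, c) ≡ 10 ≠ 0 (mod 11), P does NOT lie on the curve.


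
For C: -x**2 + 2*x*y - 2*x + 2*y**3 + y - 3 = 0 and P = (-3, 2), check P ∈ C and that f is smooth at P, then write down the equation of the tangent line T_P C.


Tangent line at P: 8*x + 19*y - 14 = 0.

Step 1: f(-3, 2) = 0, so P lies on C.
Step 2: partial derivatives
  f_x(x, y) = -2*x + 2*y - 2, f_y(x, y) = 2*x + 6*y**2 + 1.
  f_x(P) = 8, f_y(P) = 19 (gradient nonzero, so P is smooth).
Step 3: tangent line at P: 8·(x − -3) + 19·(y − 2) = 0.
Expanding: 8*x + 19*y - 14 = 0.


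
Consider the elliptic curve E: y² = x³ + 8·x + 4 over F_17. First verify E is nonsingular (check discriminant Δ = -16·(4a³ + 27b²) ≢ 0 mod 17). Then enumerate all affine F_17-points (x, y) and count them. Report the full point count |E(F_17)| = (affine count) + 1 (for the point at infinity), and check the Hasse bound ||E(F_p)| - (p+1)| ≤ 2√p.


Affine points = {(0, 2), (0, 15), (1, 8), (1, 9), (3, 2), (3, 15), (4, 7), (4, 10), (5, 4), (5, 13), (6, 8), (6, 9), (8, 6), (8, 11), (10, 8), (10, 9), (12, 3), (12, 14), (14, 2), (14, 15)}; affine count = 20; |E(F_17)| = 21.

Discriminant check: Δ ∝ 4a³ + 27b² = 4·8³ + 27·4² = 4·512 + 27·16 ≡ 15 (mod 17). Nonzero ⇒ E is nonsingular.
For each x ∈ F_17, compute rhs = x³ + 8·x + 4 mod 17, then count y ∈ F_17 with y² ≡ rhs.
  x = 0: rhs = 4, matching y values: 2, 15 (2 points).
  x = 1: rhs = 13, matching y values: 8, 9 (2 points).
  x = 2: rhs = 11, matching y values: none (0 points).
  x = 3: rhs = 4, matching y values: 2, 15 (2 points).
  x = 4: rhs = 15, matching y values: 7, 10 (2 points).
  x = 5: rhs = 16, matching y values: 4, 13 (2 points).
  x = 6: rhs = 13, matching y values: 8, 9 (2 points).
  x = 7: rhs = 12, matching y values: none (0 points).
  x = 8: rhs = 2, matching y values: 6, 11 (2 points).
  x = 9: rhs = 6, matching y values: none (0 points).
  x = 10: rhs = 13, matching y values: 8, 9 (2 points).
  x = 11: rhs = 12, matching y values: none (0 points).
  x = 12: rhs = 9, matching y values: 3, 14 (2 points).
  x = 13: rhs = 10, matching y values: none (0 points).
  x = 14: rhs = 4, matching y values: 2, 15 (2 points).
  x = 15: rhs = 14, matching y values: none (0 points).
  x = 16: rhs = 12, matching y values: none (0 points).
Total affine count: 20.
Full point count |E(F_17)| = 20 + 1 = 21.
Hasse bound: |21 − (17+1)| = |3| = 3 ≤ 2√17 ≈ 8.2462 ✓.


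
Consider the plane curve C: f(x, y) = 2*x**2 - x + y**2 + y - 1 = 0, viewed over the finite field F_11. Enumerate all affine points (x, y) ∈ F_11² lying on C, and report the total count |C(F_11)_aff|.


Affine F_11-points: {(0, 3), (0, 7), (1, 0), (1, 10), (2, 2), (2, 8), (3, 5), (4, 2), (4, 8), (5, 0), (5, 10), (6, 3), (6, 7), (7, 4), (7, 6), (8, 1), (8, 9), (9, 1), (9, 9), (10, 4), (10, 6)}; count = 21.

For each of the 121 pairs (x, y) ∈ F_11², evaluate f(x, y) mod 11. Record the zeros.
  x = 0: [0↦10, 1↦1, 2↦5, 3↦0, 4↦8, 5↦7, 6↦8, 7↦0, 8↦5, 9↦1, 10↦10]  zeros at y ∈ {3, 7}
  x = 1: [0↦0, 1↦2, 2↦6, 3↦1, 4↦9, 5↦8, 6↦9, 7↦1, 8↦6, 9↦2, 10↦0]  zeros at y ∈ {0, 10}
  x = 2: [0↦5, 1↦7, 2↦0, 3↦6, 4↦3, 5↦2, 6↦3, 7↦6, 8↦0, 9↦7, 10↦5]  zeros at y ∈ {2, 8}
  x = 3: [0↦3, 1↦5, 2↦9, 3↦4, 4↦1, 5↦0, 6↦1, 7↦4, 8↦9, 9↦5, 10↦3]  zeros at y ∈ {5}
  x = 4: [0↦5, 1↦7, 2↦0, 3↦6, 4↦3, 5↦2, 6↦3, 7↦6, 8↦0, 9↦7, 10↦5]  zeros at y ∈ {2, 8}
  x = 5: [0↦0, 1↦2, 2↦6, 3↦1, 4↦9, 5↦8, 6↦9, 7↦1, 8↦6, 9↦2, 10↦0]  zeros at y ∈ {0, 10}
  x = 6: [0↦10, 1↦1, 2↦5, 3↦0, 4↦8, 5↦7, 6↦8, 7↦0, 8↦5, 9↦1, 10↦10]  zeros at y ∈ {3, 7}
  x = 7: [0↦2, 1↦4, 2↦8, 3↦3, 4↦0, 5↦10, 6↦0, 7↦3, 8↦8, 9↦4, 10↦2]  zeros at y ∈ {4, 6}
  x = 8: [0↦9, 1↦0, 2↦4, 3↦10, 4↦7, 5↦6, 6↦7, 7↦10, 8↦4, 9↦0, 10↦9]  zeros at y ∈ {1, 9}
  x = 9: [0↦9, 1↦0, 2↦4, 3↦10, 4↦7, 5↦6, 6↦7, 7↦10, 8↦4, 9↦0, 10↦9]  zeros at y ∈ {1, 9}
  x = 10: [0↦2, 1↦4, 2↦8, 3↦3, 4↦0, 5↦10, 6↦0, 7↦3, 8↦8, 9↦4, 10↦2]  zeros at y ∈ {4, 6}
Collecting zeros: affine points = {(0, 3), (0, 7), (1, 0), (1, 10), (2, 2), (2, 8), (3, 5), (4, 2), (4, 8), (5, 0), (5, 10), (6, 3), (6, 7), (7, 4), (7, 6), (8, 1), (8, 9), (9, 1), (9, 9), (10, 4), (10, 6)}.
Total count |C(F_11)_aff| = 21.


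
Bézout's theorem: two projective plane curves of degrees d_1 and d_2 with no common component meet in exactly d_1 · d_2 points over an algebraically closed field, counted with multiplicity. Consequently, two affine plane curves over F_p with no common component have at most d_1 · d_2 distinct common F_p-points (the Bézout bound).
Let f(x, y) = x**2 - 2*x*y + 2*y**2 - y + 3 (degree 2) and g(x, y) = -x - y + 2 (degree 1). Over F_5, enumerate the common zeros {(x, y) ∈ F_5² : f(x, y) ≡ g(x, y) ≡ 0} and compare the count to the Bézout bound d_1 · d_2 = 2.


Common zeros: {(4, 3)}; count = 1; Bézout bound = 2.

deg(f) = 2, deg(g) = 1, so Bézout bound = 2.
Scan x ∈ F_5. For each x, list the y ∈ F_5 with f(x, y) ≡ 0 and those with g(x, y) ≡ 0 (mod 5); the common zeros in that column are the intersection.
  x = 0: f ≡ 0 at y ∈ ∅; g ≡ 0 at y ∈ {2}; common: ∅.
  x = 1: f ≡ 0 at y ∈ ∅; g ≡ 0 at y ∈ {1}; common: ∅.
  x = 2: f ≡ 0 at y ∈ {2, 3}; g ≡ 0 at y ∈ {0}; common: ∅.
  x = 3: f ≡ 0 at y ∈ ∅; g ≡ 0 at y ∈ {4}; common: ∅.
  x = 4: f ≡ 0 at y ∈ {3, 4}; g ≡ 0 at y ∈ {3}; common: {3}.
Collecting: common zeros = {(4, 3)}, so the count is 1.
Comparison with the Bézout bound: 1 ≤ 2 = deg(f)·deg(g), as expected for curves with no common component (the affine F_5-count falls short of the bound because intersections may lie at infinity, over extension fields, or carry multiplicity).


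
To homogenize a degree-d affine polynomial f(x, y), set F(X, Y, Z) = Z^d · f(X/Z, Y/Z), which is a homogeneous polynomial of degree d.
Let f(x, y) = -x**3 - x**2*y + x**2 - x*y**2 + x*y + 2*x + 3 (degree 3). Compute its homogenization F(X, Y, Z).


F(X, Y, Z) = -X**3 - X**2*Y + X**2*Z - X*Y**2 + X*Y*Z + 2*X*Z**2 + 3*Z**3

deg(f) = 3.
Substitute x = X/Z, y = Y/Z into f, then multiply by Z^3.
  monomial -1·x^3·y^0 ↦ -1·X^3·Y^0·Z^0.
  monomial -1·x^2·y^1 ↦ -1·X^2·Y^1·Z^0.
  monomial 1·x^2·y^0 ↦ 1·X^2·Y^0·Z^1.
  monomial -1·x^1·y^2 ↦ -1·X^1·Y^2·Z^0.
  monomial 1·x^1·y^1 ↦ 1·X^1·Y^1·Z^1.
  monomial 2·x^1·y^0 ↦ 2·X^1·Y^0·Z^2.
  monomial 3·x^0·y^0 ↦ 3·X^0·Y^0·Z^3.
Collecting: F(X, Y, Z) = -X**3 - X**2*Y + X**2*Z - X*Y**2 + X*Y*Z + 2*X*Z**2 + 3*Z**3.


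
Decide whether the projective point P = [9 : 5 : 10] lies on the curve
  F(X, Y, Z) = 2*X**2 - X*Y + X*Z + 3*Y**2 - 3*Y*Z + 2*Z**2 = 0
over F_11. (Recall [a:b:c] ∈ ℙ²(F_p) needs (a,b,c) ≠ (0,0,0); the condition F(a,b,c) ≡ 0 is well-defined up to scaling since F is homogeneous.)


F(9,5,10) ≡ 2 (mod 11); P is NOT on the curve.

Evaluate F(9, 5, 10) term-by-term (mod 11).
  2*X**2 ↦ 2·81·1·1 = 162
  -X*Y ↦ -1·9·5·1 = -45
  X*Z ↦ 1·9·1·10 = 90
  3*Y**2 ↦ 3·1·25·1 = 75
  -3*Y*Z ↦ -3·1·5·10 = -150
  2*Z**2 ↦ 2·1·1·100 = 200
Sum: F(9, 5, 10) = (162) + (-45) + (90) + (75) + (-150) + (200) = 332.
Reducing mod 11: 332 ≡ 2 (mod 11).
Since F(a, b, c) ≡ 2 ≠ 0 (mod 11), P does NOT lie on the curve.


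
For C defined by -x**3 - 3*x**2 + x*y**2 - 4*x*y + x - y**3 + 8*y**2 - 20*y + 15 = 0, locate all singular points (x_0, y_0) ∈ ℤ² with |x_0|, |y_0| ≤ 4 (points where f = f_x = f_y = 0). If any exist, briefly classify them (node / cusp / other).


Singular points: {(-1, 2)}; classification: cusp.

Compute partial derivatives:
  f_x = -3*x**2 - 6*x + y**2 - 4*y + 1.
  f_y = 2*x*y - 4*x - 3*y**2 + 16*y - 20.
Scan x_0 ∈ {−4, ..., 4}. For each x_0, f_y(x_0, y) is a polynomial in y; find its integer roots y ∈ {−4, ..., 4}, then test f_x and f at those candidates.
  x = -4: f_y(-4, y) = -3*y**2 + 8*y - 4; vanishes at y ∈ {2}. (-4, 2): f_x = -27 ≠ 0.
  x = -3: f_y(-3, y) = -3*y**2 + 10*y - 8; vanishes at y ∈ {2}. (-3, 2): f_x = -12 ≠ 0.
  x = -2: f_y(-2, y) = -3*y**2 + 12*y - 12; vanishes at y ∈ {2}. (-2, 2): f_x = -3 ≠ 0.
  x = -1: f_y(-1, y) = -3*y**2 + 14*y - 16; vanishes at y ∈ {2}. (-1, 2): f_x = 0, f = 0 — SINGULAR.
  x = 0: f_y(0, y) = -3*y**2 + 16*y - 20; vanishes at y ∈ {2}. (0, 2): f_x = -3 ≠ 0.
  x = 1: f_y(1, y) = -3*y**2 + 18*y - 24; vanishes at y ∈ {2, 4}. (1, 2): f_x = -12 ≠ 0; (1, 4): f_x = -8 ≠ 0.
  x = 2: f_y(2, y) = -3*y**2 + 20*y - 28; vanishes at y ∈ {2}. (2, 2): f_x = -27 ≠ 0.
  x = 3: f_y(3, y) = -3*y**2 + 22*y - 32; vanishes at y ∈ {2}. (3, 2): f_x = -48 ≠ 0.
  x = 4: f_y(4, y) = -3*y**2 + 24*y - 36; vanishes at y ∈ {2}. (4, 2): f_x = -75 ≠ 0.
Only singular point on the grid: (-1, 2).
Classify: substitute x = -1 + u, y = 2 + v and expand: f = -u**3 + u*v**2 - v**3 + v**2.
No constant or linear terms (consistent with a singular point). Quadratic part: v**2. Cubic part: -u**3 + u*v**2 - v**3.
The quadratic part v**2 is a perfect square, so there is a single (double) tangent line v = 0, i.e. y = 2. Restricting the cubic part to that line (v = 0) leaves -u**3 ≠ 0, so f is not divisible by v and the branch is v² ≈ u**3 to lowest order — this is a cusp.
Classification: cusp.


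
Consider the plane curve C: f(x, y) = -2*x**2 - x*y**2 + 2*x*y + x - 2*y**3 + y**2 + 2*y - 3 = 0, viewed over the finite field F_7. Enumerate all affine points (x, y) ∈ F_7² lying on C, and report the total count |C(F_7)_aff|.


Affine F_7-points: {(0, 3), (2, 6), (3, 1), (4, 6), (5, 1), (5, 2), (6, 2), (6, 3)}; count = 8.

For each of the 49 pairs (x, y) ∈ F_7², evaluate f(x, y) mod 7. Record the zeros.
  x = 0: [0↦4, 1↦5, 2↦3, 3↦0, 4↦5, 5↦6, 6↦5]  zeros at y ∈ {3}
  x = 1: [0↦3, 1↦5, 2↦2, 3↦3, 4↦3, 5↦4, 6↦1]  zeros at y ∈ ∅
  x = 2: [0↦5, 1↦1, 2↦4, 3↦2, 4↦4, 5↦5, 6↦0]  zeros at y ∈ {6}
  x = 3: [0↦3, 1↦0, 2↦2, 3↦4, 4↦1, 5↦2, 6↦2]  zeros at y ∈ {1}
  x = 4: [0↦4, 1↦2, 2↦3, 3↦2, 4↦1, 5↦2, 6↦0]  zeros at y ∈ {6}
  x = 5: [0↦1, 1↦0, 2↦0, 3↦3, 4↦4, 5↦5, 6↦1]  zeros at y ∈ {1, 2}
  x = 6: [0↦1, 1↦1, 2↦0, 3↦0, 4↦3, 5↦4, 6↦5]  zeros at y ∈ {2, 3}
Collecting zeros: affine points = {(0, 3), (2, 6), (3, 1), (4, 6), (5, 1), (5, 2), (6, 2), (6, 3)}.
Total count |C(F_7)_aff| = 8.


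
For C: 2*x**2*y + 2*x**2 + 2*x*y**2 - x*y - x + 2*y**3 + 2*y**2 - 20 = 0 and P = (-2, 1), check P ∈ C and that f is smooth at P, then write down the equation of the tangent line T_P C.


Tangent line at P: -16*x + 12*y - 44 = 0.

Step 1: f(-2, 1) = 0, so P lies on C.
Step 2: partial derivatives
  f_x(x, y) = 4*x*y + 4*x + 2*y**2 - y - 1, f_y(x, y) = 2*x**2 + 4*x*y - x + 6*y**2 + 4*y.
  f_x(P) = -16, f_y(P) = 12 (gradient nonzero, so P is smooth).
Step 3: tangent line at P: -16·(x − -2) + 12·(y − 1) = 0.
Expanding: -16*x + 12*y - 44 = 0.


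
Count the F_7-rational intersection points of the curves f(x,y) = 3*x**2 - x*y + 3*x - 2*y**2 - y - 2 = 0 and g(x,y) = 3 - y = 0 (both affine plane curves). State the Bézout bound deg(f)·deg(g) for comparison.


Common zeros: ∅; count = 0; Bézout bound = 2.

deg(f) = 2, deg(g) = 1, so Bézout bound = 2.
Scan x ∈ F_7. For each x, list the y ∈ F_7 with f(x, y) ≡ 0 and those with g(x, y) ≡ 0 (mod 7); the common zeros in that column are the intersection.
  x = 0: f ≡ 0 at y ∈ ∅; g ≡ 0 at y ∈ {3}; common: ∅.
  x = 1: f ≡ 0 at y ∈ {1, 5}; g ≡ 0 at y ∈ {3}; common: ∅.
  x = 2: f ≡ 0 at y ∈ {4, 5}; g ≡ 0 at y ∈ {3}; common: ∅.
  x = 3: f ≡ 0 at y ∈ {1, 4}; g ≡ 0 at y ∈ {3}; common: ∅.
  x = 4: f ≡ 0 at y ∈ ∅; g ≡ 0 at y ∈ {3}; common: ∅.
  x = 5: f ≡ 0 at y ∈ ∅; g ≡ 0 at y ∈ {3}; common: ∅.
  x = 6: f ≡ 0 at y ∈ ∅; g ≡ 0 at y ∈ {3}; common: ∅.
Collecting: common zeros = ∅, so the count is 0.
Comparison with the Bézout bound: 0 ≤ 2 = deg(f)·deg(g), as expected for curves with no common component (the affine F_7-count falls short of the bound because intersections may lie at infinity, over extension fields, or carry multiplicity).


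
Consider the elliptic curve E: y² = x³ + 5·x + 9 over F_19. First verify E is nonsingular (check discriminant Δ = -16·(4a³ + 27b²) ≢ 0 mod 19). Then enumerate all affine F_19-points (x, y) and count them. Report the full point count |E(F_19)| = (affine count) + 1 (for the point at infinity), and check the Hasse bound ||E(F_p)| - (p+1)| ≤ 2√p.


Affine points = {(0, 3), (0, 16), (4, 6), (4, 13), (5, 8), (5, 11), (7, 8), (7, 11), (9, 2), (9, 17), (12, 7), (12, 12), (14, 7), (14, 12), (15, 1), (15, 18), (16, 9), (16, 10)}; affine count = 18; |E(F_19)| = 19.

Discriminant check: Δ ∝ 4a³ + 27b² = 4·5³ + 27·9² = 4·125 + 27·81 ≡ 8 (mod 19). Nonzero ⇒ E is nonsingular.
For each x ∈ F_19, compute rhs = x³ + 5·x + 9 mod 19, then count y ∈ F_19 with y² ≡ rhs.
  x = 0: rhs = 9, matching y values: 3, 16 (2 points).
  x = 1: rhs = 15, matching y values: none (0 points).
  x = 2: rhs = 8, matching y values: none (0 points).
  x = 3: rhs = 13, matching y values: none (0 points).
  x = 4: rhs = 17, matching y values: 6, 13 (2 points).
  x = 5: rhs = 7, matching y values: 8, 11 (2 points).
  x = 6: rhs = 8, matching y values: none (0 points).
  x = 7: rhs = 7, matching y values: 8, 11 (2 points).
  x = 8: rhs = 10, matching y values: none (0 points).
  x = 9: rhs = 4, matching y values: 2, 17 (2 points).
  x = 10: rhs = 14, matching y values: none (0 points).
  x = 11: rhs = 8, matching y values: none (0 points).
  x = 12: rhs = 11, matching y values: 7, 12 (2 points).
  x = 13: rhs = 10, matching y values: none (0 points).
  x = 14: rhs = 11, matching y values: 7, 12 (2 points).
  x = 15: rhs = 1, matching y values: 1, 18 (2 points).
  x = 16: rhs = 5, matching y values: 9, 10 (2 points).
  x = 17: rhs = 10, matching y values: none (0 points).
  x = 18: rhs = 3, matching y values: none (0 points).
Total affine count: 18.
Full point count |E(F_19)| = 18 + 1 = 19.
Hasse bound: |19 − (19+1)| = |-1| = 1 ≤ 2√19 ≈ 8.7178 ✓.


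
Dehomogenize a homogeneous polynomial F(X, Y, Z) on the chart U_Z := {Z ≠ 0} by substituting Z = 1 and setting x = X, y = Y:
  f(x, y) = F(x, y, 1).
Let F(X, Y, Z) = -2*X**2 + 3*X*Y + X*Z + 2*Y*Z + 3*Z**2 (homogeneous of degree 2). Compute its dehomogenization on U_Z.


f(x, y) = -2*x**2 + 3*x*y + x + 2*y + 3

On U_Z we set Z = 1. Each monomial c·X^i·Y^j·Z^k in F becomes c·x^i·y^j·1^k = c·x^i·y^j.
Substituting Z = 1: F(X, Y, 1) = -2*x**2 + 3*x*y + x + 2*y + 3.
Note: deg(f) ≤ deg(F) = 2; strict inequality happens when F is divisible by Z (lost terms).


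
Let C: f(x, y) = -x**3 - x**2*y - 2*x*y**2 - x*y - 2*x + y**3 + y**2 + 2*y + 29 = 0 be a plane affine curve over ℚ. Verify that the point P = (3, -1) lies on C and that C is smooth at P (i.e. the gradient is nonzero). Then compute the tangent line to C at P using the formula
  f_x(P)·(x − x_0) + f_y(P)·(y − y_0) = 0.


Tangent line at P: -24*x + 3*y + 75 = 0.

Step 1: f(3, -1) = 0, so P lies on C.
Step 2: partial derivatives
  f_x(x, y) = -3*x**2 - 2*x*y - 2*y**2 - y - 2, f_y(x, y) = -x**2 - 4*x*y - x + 3*y**2 + 2*y + 2.
  f_x(P) = -24, f_y(P) = 3 (gradient nonzero, so P is smooth).
Step 3: tangent line at P: -24·(x − 3) + 3·(y − -1) = 0.
Expanding: -24*x + 3*y + 75 = 0.


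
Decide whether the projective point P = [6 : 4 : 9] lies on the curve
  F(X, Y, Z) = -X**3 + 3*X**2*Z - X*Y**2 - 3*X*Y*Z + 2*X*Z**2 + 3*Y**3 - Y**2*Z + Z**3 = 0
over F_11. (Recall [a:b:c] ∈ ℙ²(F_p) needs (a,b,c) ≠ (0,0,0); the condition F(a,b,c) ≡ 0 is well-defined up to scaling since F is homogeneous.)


F(6,4,9) ≡ 1 (mod 11); P is NOT on the curve.

Evaluate F(6, 4, 9) term-by-term (mod 11).
  -X**3 ↦ -1·216·1·1 = -216
  3*X**2*Z ↦ 3·36·1·9 = 972
  -X*Y**2 ↦ -1·6·16·1 = -96
  -3*X*Y*Z ↦ -3·6·4·9 = -648
  2*X*Z**2 ↦ 2·6·1·81 = 972
  3*Y**3 ↦ 3·1·64·1 = 192
  -Y**2*Z ↦ -1·1·16·9 = -144
  Z**3 ↦ 1·1·1·729 = 729
Sum: F(6, 4, 9) = (-216) + (972) + (-96) + (-648) + (972) + (192) + (-144) + (729) = 1761.
Reducing mod 11: 1761 ≡ 1 (mod 11).
Since F(a, b, c) ≡ 1 ≠ 0 (mod 11), P does NOT lie on the curve.


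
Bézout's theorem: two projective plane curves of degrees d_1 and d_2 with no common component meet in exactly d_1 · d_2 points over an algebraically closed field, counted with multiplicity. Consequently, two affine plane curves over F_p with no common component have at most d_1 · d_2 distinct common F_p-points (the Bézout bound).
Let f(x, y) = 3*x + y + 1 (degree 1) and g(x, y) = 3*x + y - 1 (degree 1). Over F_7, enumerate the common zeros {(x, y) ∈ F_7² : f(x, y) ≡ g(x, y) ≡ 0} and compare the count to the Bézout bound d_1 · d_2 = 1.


Common zeros: ∅; count = 0; Bézout bound = 1.

deg(f) = 1, deg(g) = 1, so Bézout bound = 1.
Scan x ∈ F_7. For each x, list the y ∈ F_7 with f(x, y) ≡ 0 and those with g(x, y) ≡ 0 (mod 7); the common zeros in that column are the intersection.
  x = 0: f ≡ 0 at y ∈ {6}; g ≡ 0 at y ∈ {1}; common: ∅.
  x = 1: f ≡ 0 at y ∈ {3}; g ≡ 0 at y ∈ {5}; common: ∅.
  x = 2: f ≡ 0 at y ∈ {0}; g ≡ 0 at y ∈ {2}; common: ∅.
  x = 3: f ≡ 0 at y ∈ {4}; g ≡ 0 at y ∈ {6}; common: ∅.
  x = 4: f ≡ 0 at y ∈ {1}; g ≡ 0 at y ∈ {3}; common: ∅.
  x = 5: f ≡ 0 at y ∈ {5}; g ≡ 0 at y ∈ {0}; common: ∅.
  x = 6: f ≡ 0 at y ∈ {2}; g ≡ 0 at y ∈ {4}; common: ∅.
Collecting: common zeros = ∅, so the count is 0.
Comparison with the Bézout bound: 0 ≤ 1 = deg(f)·deg(g), as expected for curves with no common component (the affine F_7-count falls short of the bound because intersections may lie at infinity, over extension fields, or carry multiplicity).


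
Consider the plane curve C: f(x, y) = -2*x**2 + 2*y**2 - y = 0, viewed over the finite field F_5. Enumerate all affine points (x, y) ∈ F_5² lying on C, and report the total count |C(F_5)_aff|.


Affine F_5-points: {(0, 0), (0, 3), (2, 4), (3, 4)}; count = 4.

For each of the 25 pairs (x, y) ∈ F_5², evaluate f(x, y) mod 5. Record the zeros.
  x = 0: [0↦0, 1↦1, 2↦1, 3↦0, 4↦3]  zeros at y ∈ {0, 3}
  x = 1: [0↦3, 1↦4, 2↦4, 3↦3, 4↦1]  zeros at y ∈ ∅
  x = 2: [0↦2, 1↦3, 2↦3, 3↦2, 4↦0]  zeros at y ∈ {4}
  x = 3: [0↦2, 1↦3, 2↦3, 3↦2, 4↦0]  zeros at y ∈ {4}
  x = 4: [0↦3, 1↦4, 2↦4, 3↦3, 4↦1]  zeros at y ∈ ∅
Collecting zeros: affine points = {(0, 0), (0, 3), (2, 4), (3, 4)}.
Total count |C(F_5)_aff| = 4.


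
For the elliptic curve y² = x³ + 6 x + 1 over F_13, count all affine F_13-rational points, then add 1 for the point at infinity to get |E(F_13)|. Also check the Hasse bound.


Affine points = {(0, 1), (0, 12), (5, 0), (7, 3), (7, 10), (9, 2), (9, 11)}; affine count = 7; |E(F_13)| = 8.

Discriminant check: Δ ∝ 4a³ + 27b² = 4·6³ + 27·1² = 4·216 + 27·1 ≡ 7 (mod 13). Nonzero ⇒ E is nonsingular.
For each x ∈ F_13, compute rhs = x³ + 6·x + 1 mod 13, then count y ∈ F_13 with y² ≡ rhs.
  x = 0: rhs = 1, matching y values: 1, 12 (2 points).
  x = 1: rhs = 8, matching y values: none (0 points).
  x = 2: rhs = 8, matching y values: none (0 points).
  x = 3: rhs = 7, matching y values: none (0 points).
  x = 4: rhs = 11, matching y values: none (0 points).
  x = 5: rhs = 0, matching y values: 0 (1 points).
  x = 6: rhs = 6, matching y values: none (0 points).
  x = 7: rhs = 9, matching y values: 3, 10 (2 points).
  x = 8: rhs = 2, matching y values: none (0 points).
  x = 9: rhs = 4, matching y values: 2, 11 (2 points).
  x = 10: rhs = 8, matching y values: none (0 points).
  x = 11: rhs = 7, matching y values: none (0 points).
  x = 12: rhs = 7, matching y values: none (0 points).
Total affine count: 7.
Full point count |E(F_13)| = 7 + 1 = 8.
Hasse bound: |8 − (13+1)| = |-6| = 6 ≤ 2√13 ≈ 7.2111 ✓.


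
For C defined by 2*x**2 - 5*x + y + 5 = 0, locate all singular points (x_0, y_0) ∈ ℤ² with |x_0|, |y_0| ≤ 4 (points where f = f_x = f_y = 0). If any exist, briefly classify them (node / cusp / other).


No singular points in the scanned grid; C is smooth there.

Compute partial derivatives:
  f_x = 4*x - 5.
  f_y = 1.
f_y = 1 is a nonzero constant, so f_y never vanishes: no point (x, y) can satisfy f = f_x = f_y = 0. In particular no (x, y) ∈ {−4, ..., 4}² is singular; the curve is smooth.


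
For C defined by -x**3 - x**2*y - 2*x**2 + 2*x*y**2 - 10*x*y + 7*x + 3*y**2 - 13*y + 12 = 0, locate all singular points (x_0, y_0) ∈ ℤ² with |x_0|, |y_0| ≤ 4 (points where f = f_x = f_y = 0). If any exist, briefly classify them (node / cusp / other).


Singular points: {(-1, 2)}; classification: node.

Compute partial derivatives:
  f_x = -3*x**2 - 2*x*y - 4*x + 2*y**2 - 10*y + 7.
  f_y = -x**2 + 4*x*y - 10*x + 6*y - 13.
Scan x_0 ∈ {−4, ..., 4}. For each x_0, f_y(x_0, y) is a polynomial in y; find its integer roots y ∈ {−4, ..., 4}, then test f_x and f at those candidates.
  x = -4: f_y(-4, y) = 11 - 10*y; no integer root y with |y| ≤ 4.
  x = -3: f_y(-3, y) = 8 - 6*y; no integer root y with |y| ≤ 4.
  x = -2: f_y(-2, y) = 3 - 2*y; no integer root y with |y| ≤ 4.
  x = -1: f_y(-1, y) = 2*y - 4; vanishes at y ∈ {2}. (-1, 2): f_x = 0, f = 0 — SINGULAR.
  x = 0: f_y(0, y) = 6*y - 13; no integer root y with |y| ≤ 4.
  x = 1: f_y(1, y) = 10*y - 24; no integer root y with |y| ≤ 4.
  x = 2: f_y(2, y) = 14*y - 37; no integer root y with |y| ≤ 4.
  x = 3: f_y(3, y) = 18*y - 52; no integer root y with |y| ≤ 4.
  x = 4: f_y(4, y) = 22*y - 69; no integer root y with |y| ≤ 4.
Only singular point on the grid: (-1, 2).
Classify: substitute x = -1 + u, y = 2 + v and expand: f = -u**3 - u**2*v - u**2 + 2*u*v**2 + v**2.
No constant or linear terms (consistent with a singular point). Quadratic part: -u**2 + v**2. Cubic part: -u**3 - u**2*v + 2*u*v**2.
The quadratic part v**2 - u**2 = (v − u)(v + u) splits into two distinct linear factors, so there are two distinct tangent lines y − 2 = ±(x − -1) — this is a node (ordinary double point).
Classification: node.


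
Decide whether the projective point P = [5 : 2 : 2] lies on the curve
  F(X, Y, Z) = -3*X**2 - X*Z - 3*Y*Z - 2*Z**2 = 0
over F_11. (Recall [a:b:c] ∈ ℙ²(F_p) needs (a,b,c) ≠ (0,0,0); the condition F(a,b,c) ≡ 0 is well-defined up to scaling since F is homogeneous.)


F(5,2,2) ≡ 5 (mod 11); P is NOT on the curve.

Evaluate F(5, 2, 2) term-by-term (mod 11).
  -3*X**2 ↦ -3·25·1·1 = -75
  -X*Z ↦ -1·5·1·2 = -10
  -3*Y*Z ↦ -3·1·2·2 = -12
  -2*Z**2 ↦ -2·1·1·4 = -8
Sum: F(5, 2, 2) = (-75) + (-10) + (-12) + (-8) = -105.
Reducing mod 11: -105 ≡ 5 (mod 11).
Since F(a, b, c) ≡ 5 ≠ 0 (mod 11), P does NOT lie on the curve.


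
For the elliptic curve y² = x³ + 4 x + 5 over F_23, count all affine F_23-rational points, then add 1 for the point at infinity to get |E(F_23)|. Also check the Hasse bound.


Affine points = {(4, 4), (4, 19), (5, 9), (5, 14), (7, 10), (7, 13), (11, 0), (13, 0), (15, 6), (15, 17), (16, 5), (16, 18), (17, 8), (17, 15), (20, 9), (20, 14), (21, 9), (21, 14), (22, 0)}; affine count = 19; |E(F_23)| = 20.

Discriminant check: Δ ∝ 4a³ + 27b² = 4·4³ + 27·5² = 4·64 + 27·25 ≡ 11 (mod 23). Nonzero ⇒ E is nonsingular.
For each x ∈ F_23, compute rhs = x³ + 4·x + 5 mod 23, then count y ∈ F_23 with y² ≡ rhs.
  x = 0: rhs = 5, matching y values: none (0 points).
  x = 1: rhs = 10, matching y values: none (0 points).
  x = 2: rhs = 21, matching y values: none (0 points).
  x = 3: rhs = 21, matching y values: none (0 points).
  x = 4: rhs = 16, matching y values: 4, 19 (2 points).
  x = 5: rhs = 12, matching y values: 9, 14 (2 points).
  x = 6: rhs = 15, matching y values: none (0 points).
  x = 7: rhs = 8, matching y values: 10, 13 (2 points).
  x = 8: rhs = 20, matching y values: none (0 points).
  x = 9: rhs = 11, matching y values: none (0 points).
  x = 10: rhs = 10, matching y values: none (0 points).
  x = 11: rhs = 0, matching y values: 0 (1 points).
  x = 12: rhs = 10, matching y values: none (0 points).
  x = 13: rhs = 0, matching y values: 0 (1 points).
  x = 14: rhs = 22, matching y values: none (0 points).
  x = 15: rhs = 13, matching y values: 6, 17 (2 points).
  x = 16: rhs = 2, matching y values: 5, 18 (2 points).
  x = 17: rhs = 18, matching y values: 8, 15 (2 points).
  x = 18: rhs = 21, matching y values: none (0 points).
  x = 19: rhs = 17, matching y values: none (0 points).
  x = 20: rhs = 12, matching y values: 9, 14 (2 points).
  x = 21: rhs = 12, matching y values: 9, 14 (2 points).
  x = 22: rhs = 0, matching y values: 0 (1 points).
Total affine count: 19.
Full point count |E(F_23)| = 19 + 1 = 20.
Hasse bound: |20 − (23+1)| = |-4| = 4 ≤ 2√23 ≈ 9.5917 ✓.


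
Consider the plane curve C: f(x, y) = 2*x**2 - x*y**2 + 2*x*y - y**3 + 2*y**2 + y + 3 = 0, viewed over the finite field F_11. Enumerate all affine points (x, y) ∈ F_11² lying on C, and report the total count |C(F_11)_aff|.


Affine F_11-points: {(1, 9), (2, 0), (2, 4), (2, 7), (3, 9), (5, 2), (6, 2), (7, 1), (9, 0), (9, 1), (9, 3), (10, 7)}; count = 12.

For each of the 121 pairs (x, y) ∈ F_11², evaluate f(x, y) mod 11. Record the zeros.
  x = 0: [0↦3, 1↦5, 2↦5, 3↦8, 4↦8, 5↦10, 6↦8, 7↦7, 8↦1, 9↦6, 10↦5]  zeros at y ∈ ∅
  x = 1: [0↦5, 1↦8, 2↦7, 3↦7, 4↦2, 5↦8, 6↦8, 7↦7, 8↦10, 9↦0, 10↦4]  zeros at y ∈ {9}
  x = 2: [0↦0, 1↦4, 2↦2, 3↦10, 4↦0, 5↦10, 6↦1, 7↦0, 8↦1, 9↦9, 10↦7]  zeros at y ∈ {0, 4, 7}
  x = 3: [0↦10, 1↦4, 2↦1, 3↦6, 4↦2, 5↦5, 6↦9, 7↦8, 8↦7, 9↦0, 10↦3]  zeros at y ∈ {9}
  x = 4: [0↦2, 1↦8, 2↦4, 3↦6, 4↦8, 5↦4, 6↦10, 7↦9, 8↦6, 9↦6, 10↦3]  zeros at y ∈ ∅
  x = 5: [0↦9, 1↦5, 2↦0, 3↦10, 4↦7, 5↦7, 6↦4, 7↦3, 8↦9, 9↦5, 10↦7]  zeros at y ∈ {2}
  x = 6: [0↦9, 1↦6, 2↦0, 3↦7, 4↦10, 5↦3, 6↦2, 7↦1, 8↦5, 9↦8, 10↦4]  zeros at y ∈ {2}
  x = 7: [0↦2, 1↦0, 2↦4, 3↦8, 4↦6, 5↦3, 6↦4, 7↦3, 8↦5, 9↦4, 10↦5]  zeros at y ∈ {1}
  x = 8: [0↦10, 1↦9, 2↦1, 3↦2, 4↦6, 5↦7, 6↦10, 7↦9, 8↦9, 9↦4, 10↦10]  zeros at y ∈ ∅
  x = 9: [0↦0, 1↦0, 2↦2, 3↦0, 4↦10, 5↦4, 6↦9, 7↦8, 8↦6, 9↦8, 10↦8]  zeros at y ∈ {0, 1, 3}
  x = 10: [0↦5, 1↦6, 2↦7, 3↦2, 4↦7, 5↦5, 6↦1, 7↦0, 8↦7, 9↦5, 10↦10]  zeros at y ∈ {7}
Collecting zeros: affine points = {(1, 9), (2, 0), (2, 4), (2, 7), (3, 9), (5, 2), (6, 2), (7, 1), (9, 0), (9, 1), (9, 3), (10, 7)}.
Total count |C(F_11)_aff| = 12.


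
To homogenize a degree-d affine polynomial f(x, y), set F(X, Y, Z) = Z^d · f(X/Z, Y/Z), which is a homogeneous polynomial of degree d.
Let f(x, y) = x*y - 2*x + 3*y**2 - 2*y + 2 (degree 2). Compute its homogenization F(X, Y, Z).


F(X, Y, Z) = X*Y - 2*X*Z + 3*Y**2 - 2*Y*Z + 2*Z**2

deg(f) = 2.
Substitute x = X/Z, y = Y/Z into f, then multiply by Z^2.
  monomial 1·x^1·y^1 ↦ 1·X^1·Y^1·Z^0.
  monomial -2·x^1·y^0 ↦ -2·X^1·Y^0·Z^1.
  monomial 3·x^0·y^2 ↦ 3·X^0·Y^2·Z^0.
  monomial -2·x^0·y^1 ↦ -2·X^0·Y^1·Z^1.
  monomial 2·x^0·y^0 ↦ 2·X^0·Y^0·Z^2.
Collecting: F(X, Y, Z) = X*Y - 2*X*Z + 3*Y**2 - 2*Y*Z + 2*Z**2.


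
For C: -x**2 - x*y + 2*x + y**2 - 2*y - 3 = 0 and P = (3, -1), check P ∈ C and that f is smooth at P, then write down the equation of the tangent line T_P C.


Tangent line at P: -3*x - 7*y + 2 = 0.

Step 1: f(3, -1) = 0, so P lies on C.
Step 2: partial derivatives
  f_x(x, y) = -2*x - y + 2, f_y(x, y) = -x + 2*y - 2.
  f_x(P) = -3, f_y(P) = -7 (gradient nonzero, so P is smooth).
Step 3: tangent line at P: -3·(x − 3) + -7·(y − -1) = 0.
Expanding: -3*x - 7*y + 2 = 0.


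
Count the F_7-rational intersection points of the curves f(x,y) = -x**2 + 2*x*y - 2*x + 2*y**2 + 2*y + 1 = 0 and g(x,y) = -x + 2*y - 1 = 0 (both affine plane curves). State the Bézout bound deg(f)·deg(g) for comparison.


Common zeros: ∅; count = 0; Bézout bound = 2.

deg(f) = 2, deg(g) = 1, so Bézout bound = 2.
Scan x ∈ F_7. For each x, list the y ∈ F_7 with f(x, y) ≡ 0 and those with g(x, y) ≡ 0 (mod 7); the common zeros in that column are the intersection.
  x = 0: f ≡ 0 at y ∈ ∅; g ≡ 0 at y ∈ {4}; common: ∅.
  x = 1: f ≡ 0 at y ∈ {2, 3}; g ≡ 0 at y ∈ {1}; common: ∅.
  x = 2: f ≡ 0 at y ∈ {0, 4}; g ≡ 0 at y ∈ {5}; common: ∅.
  x = 3: f ≡ 0 at y ∈ {0, 3}; g ≡ 0 at y ∈ {2}; common: ∅.
  x = 4: f ≡ 0 at y ∈ {4, 5}; g ≡ 0 at y ∈ {6}; common: ∅.
  x = 5: f ≡ 0 at y ∈ ∅; g ≡ 0 at y ∈ {3}; common: ∅.
  x = 6: f ≡ 0 at y ∈ ∅; g ≡ 0 at y ∈ {0}; common: ∅.
Collecting: common zeros = ∅, so the count is 0.
Comparison with the Bézout bound: 0 ≤ 2 = deg(f)·deg(g), as expected for curves with no common component (the affine F_7-count falls short of the bound because intersections may lie at infinity, over extension fields, or carry multiplicity).


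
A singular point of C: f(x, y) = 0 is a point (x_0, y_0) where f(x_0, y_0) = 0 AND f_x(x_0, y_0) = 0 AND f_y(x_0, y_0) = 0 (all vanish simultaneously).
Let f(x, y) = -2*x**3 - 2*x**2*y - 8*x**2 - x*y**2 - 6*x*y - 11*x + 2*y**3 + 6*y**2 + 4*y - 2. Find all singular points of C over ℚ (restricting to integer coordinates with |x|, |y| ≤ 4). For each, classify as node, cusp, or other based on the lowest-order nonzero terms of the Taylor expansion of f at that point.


Singular points: {(-1, -1)}; classification: cusp.

Compute partial derivatives:
  f_x = -6*x**2 - 4*x*y - 16*x - y**2 - 6*y - 11.
  f_y = -2*x**2 - 2*x*y - 6*x + 6*y**2 + 12*y + 4.
Scan x_0 ∈ {−4, ..., 4}. For each x_0, f_y(x_0, y) is a polynomial in y; find its integer roots y ∈ {−4, ..., 4}, then test f_x and f at those candidates.
  x = -4: f_y(-4, y) = 6*y**2 + 20*y - 4; no integer root y with |y| ≤ 4.
  x = -3: f_y(-3, y) = 6*y**2 + 18*y + 4; no integer root y with |y| ≤ 4.
  x = -2: f_y(-2, y) = 6*y**2 + 16*y + 8; vanishes at y ∈ {-2}. (-2, -2): f_x = -11 ≠ 0.
  x = -1: f_y(-1, y) = 6*y**2 + 14*y + 8; vanishes at y ∈ {-1}. (-1, -1): f_x = 0, f = 0 — SINGULAR.
  x = 0: f_y(0, y) = 6*y**2 + 12*y + 4; no integer root y with |y| ≤ 4.
  x = 1: f_y(1, y) = 6*y**2 + 10*y - 4; vanishes at y ∈ {-2}. (1, -2): f_x = -17 ≠ 0.
  x = 2: f_y(2, y) = 6*y**2 + 8*y - 16; no integer root y with |y| ≤ 4.
  x = 3: f_y(3, y) = 6*y**2 + 6*y - 32; no integer root y with |y| ≤ 4.
  x = 4: f_y(4, y) = 6*y**2 + 4*y - 52; no integer root y with |y| ≤ 4.
Only singular point on the grid: (-1, -1).
Classify: substitute x = -1 + u, y = -1 + v and expand: f = -2*u**3 - 2*u**2*v - u*v**2 + 2*v**3 + v**2.
No constant or linear terms (consistent with a singular point). Quadratic part: v**2. Cubic part: -2*u**3 - 2*u**2*v - u*v**2 + 2*v**3.
The quadratic part v**2 is a perfect square, so there is a single (double) tangent line v = 0, i.e. y = -1. Restricting the cubic part to that line (v = 0) leaves -2*u**3 ≠ 0, so f is not divisible by v and the branch is v² ≈ 2*u**3 to lowest order — this is a cusp.
Classification: cusp.


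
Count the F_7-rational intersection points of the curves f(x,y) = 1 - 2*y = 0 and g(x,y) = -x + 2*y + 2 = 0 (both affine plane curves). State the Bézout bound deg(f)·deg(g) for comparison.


Common zeros: {(3, 4)}; count = 1; Bézout bound = 1.

deg(f) = 1, deg(g) = 1, so Bézout bound = 1.
Scan x ∈ F_7. For each x, list the y ∈ F_7 with f(x, y) ≡ 0 and those with g(x, y) ≡ 0 (mod 7); the common zeros in that column are the intersection.
  x = 0: f ≡ 0 at y ∈ {4}; g ≡ 0 at y ∈ {6}; common: ∅.
  x = 1: f ≡ 0 at y ∈ {4}; g ≡ 0 at y ∈ {3}; common: ∅.
  x = 2: f ≡ 0 at y ∈ {4}; g ≡ 0 at y ∈ {0}; common: ∅.
  x = 3: f ≡ 0 at y ∈ {4}; g ≡ 0 at y ∈ {4}; common: {4}.
  x = 4: f ≡ 0 at y ∈ {4}; g ≡ 0 at y ∈ {1}; common: ∅.
  x = 5: f ≡ 0 at y ∈ {4}; g ≡ 0 at y ∈ {5}; common: ∅.
  x = 6: f ≡ 0 at y ∈ {4}; g ≡ 0 at y ∈ {2}; common: ∅.
Collecting: common zeros = {(3, 4)}, so the count is 1.
Comparison with the Bézout bound: 1 ≤ 1 = deg(f)·deg(g), as expected for curves with no common component (the bound is attained).


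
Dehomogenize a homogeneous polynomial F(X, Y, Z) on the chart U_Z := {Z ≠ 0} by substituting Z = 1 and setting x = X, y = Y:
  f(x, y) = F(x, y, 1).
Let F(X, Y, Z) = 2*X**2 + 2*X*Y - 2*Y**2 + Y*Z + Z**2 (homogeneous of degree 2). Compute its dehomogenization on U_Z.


f(x, y) = 2*x**2 + 2*x*y - 2*y**2 + y + 1

On U_Z we set Z = 1. Each monomial c·X^i·Y^j·Z^k in F becomes c·x^i·y^j·1^k = c·x^i·y^j.
Substituting Z = 1: F(X, Y, 1) = 2*x**2 + 2*x*y - 2*y**2 + y + 1.
Note: deg(f) ≤ deg(F) = 2; strict inequality happens when F is divisible by Z (lost terms).


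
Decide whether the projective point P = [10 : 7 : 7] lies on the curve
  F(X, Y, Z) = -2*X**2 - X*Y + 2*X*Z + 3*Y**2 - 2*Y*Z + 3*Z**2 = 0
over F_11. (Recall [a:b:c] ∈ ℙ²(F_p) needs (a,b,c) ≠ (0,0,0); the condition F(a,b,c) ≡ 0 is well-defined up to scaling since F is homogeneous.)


F(10,7,7) ≡ 0 (mod 11); P is on the curve.

Evaluate F(10, 7, 7) term-by-term (mod 11).
  -2*X**2 ↦ -2·100·1·1 = -200
  -X*Y ↦ -1·10·7·1 = -70
  2*X*Z ↦ 2·10·1·7 = 140
  3*Y**2 ↦ 3·1·49·1 = 147
  -2*Y*Z ↦ -2·1·7·7 = -98
  3*Z**2 ↦ 3·1·1·49 = 147
Sum: F(10, 7, 7) = (-200) + (-70) + (140) + (147) + (-98) + (147) = 66.
Reducing mod 11: 66 ≡ 0 (mod 11).
Since F(a, b, c) ≡ 0 (mod 11), P lies on the curve.


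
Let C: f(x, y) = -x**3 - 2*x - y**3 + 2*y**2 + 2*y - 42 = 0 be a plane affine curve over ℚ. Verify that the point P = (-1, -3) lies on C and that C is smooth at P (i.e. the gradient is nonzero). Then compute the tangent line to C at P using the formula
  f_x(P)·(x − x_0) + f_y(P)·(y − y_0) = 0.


Tangent line at P: -5*x - 37*y - 116 = 0.

Step 1: f(-1, -3) = 0, so P lies on C.
Step 2: partial derivatives
  f_x(x, y) = -3*x**2 - 2, f_y(x, y) = -3*y**2 + 4*y + 2.
  f_x(P) = -5, f_y(P) = -37 (gradient nonzero, so P is smooth).
Step 3: tangent line at P: -5·(x − -1) + -37·(y − -3) = 0.
Expanding: -5*x - 37*y - 116 = 0.


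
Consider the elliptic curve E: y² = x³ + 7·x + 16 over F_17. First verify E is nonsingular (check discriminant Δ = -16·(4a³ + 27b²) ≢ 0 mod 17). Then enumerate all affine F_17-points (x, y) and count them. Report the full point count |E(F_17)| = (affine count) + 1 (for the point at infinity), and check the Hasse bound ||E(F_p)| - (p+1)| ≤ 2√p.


Affine points = {(0, 4), (0, 13), (2, 2), (2, 15), (3, 8), (3, 9), (6, 6), (6, 11), (7, 0), (9, 3), (9, 14), (10, 7), (10, 10), (11, 8), (11, 9), (12, 3), (12, 14), (13, 3), (13, 14), (14, 6), (14, 11), (16, 5), (16, 12)}; affine count = 23; |E(F_17)| = 24.

Discriminant check: Δ ∝ 4a³ + 27b² = 4·7³ + 27·16² = 4·343 + 27·256 ≡ 5 (mod 17). Nonzero ⇒ E is nonsingular.
For each x ∈ F_17, compute rhs = x³ + 7·x + 16 mod 17, then count y ∈ F_17 with y² ≡ rhs.
  x = 0: rhs = 16, matching y values: 4, 13 (2 points).
  x = 1: rhs = 7, matching y values: none (0 points).
  x = 2: rhs = 4, matching y values: 2, 15 (2 points).
  x = 3: rhs = 13, matching y values: 8, 9 (2 points).
  x = 4: rhs = 6, matching y values: none (0 points).
  x = 5: rhs = 6, matching y values: none (0 points).
  x = 6: rhs = 2, matching y values: 6, 11 (2 points).
  x = 7: rhs = 0, matching y values: 0 (1 points).
  x = 8: rhs = 6, matching y values: none (0 points).
  x = 9: rhs = 9, matching y values: 3, 14 (2 points).
  x = 10: rhs = 15, matching y values: 7, 10 (2 points).
  x = 11: rhs = 13, matching y values: 8, 9 (2 points).
  x = 12: rhs = 9, matching y values: 3, 14 (2 points).
  x = 13: rhs = 9, matching y values: 3, 14 (2 points).
  x = 14: rhs = 2, matching y values: 6, 11 (2 points).
  x = 15: rhs = 11, matching y values: none (0 points).
  x = 16: rhs = 8, matching y values: 5, 12 (2 points).
Total affine count: 23.
Full point count |E(F_17)| = 23 + 1 = 24.
Hasse bound: |24 − (17+1)| = |6| = 6 ≤ 2√17 ≈ 8.2462 ✓.


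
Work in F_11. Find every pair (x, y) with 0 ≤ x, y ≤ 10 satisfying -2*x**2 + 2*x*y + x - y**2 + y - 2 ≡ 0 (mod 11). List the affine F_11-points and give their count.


Affine F_11-points: {(0, 5), (0, 7), (2, 7), (2, 9), (3, 1), (3, 6), (4, 1), (4, 8), (9, 2), (9, 6), (10, 2), (10, 8)}; count = 12.

For each of the 121 pairs (x, y) ∈ F_11², evaluate f(x, y) mod 11. Record the zeros.
  x = 0: [0↦9, 1↦9, 2↦7, 3↦3, 4↦8, 5↦0, 6↦1, 7↦0, 8↦8, 9↦3, 10↦7]  zeros at y ∈ {5, 7}
  x = 1: [0↦8, 1↦10, 2↦10, 3↦8, 4↦4, 5↦9, 6↦1, 7↦2, 8↦1, 9↦9, 10↦4]  zeros at y ∈ ∅
  x = 2: [0↦3, 1↦7, 2↦9, 3↦9, 4↦7, 5↦3, 6↦8, 7↦0, 8↦1, 9↦0, 10↦8]  zeros at y ∈ {7, 9}
  x = 3: [0↦5, 1↦0, 2↦4, 3↦6, 4↦6, 5↦4, 6↦0, 7↦5, 8↦8, 9↦9, 10↦8]  zeros at y ∈ {1, 6}
  x = 4: [0↦3, 1↦0, 2↦6, 3↦10, 4↦1, 5↦1, 6↦10, 7↦6, 8↦0, 9↦3, 10↦4]  zeros at y ∈ {1, 8}
  x = 5: [0↦8, 1↦7, 2↦4, 3↦10, 4↦3, 5↦5, 6↦5, 7↦3, 8↦10, 9↦4, 10↦7]  zeros at y ∈ ∅
  x = 6: [0↦9, 1↦10, 2↦9, 3↦6, 4↦1, 5↦5, 6↦7, 7↦7, 8↦5, 9↦1, 10↦6]  zeros at y ∈ ∅
  x = 7: [0↦6, 1↦9, 2↦10, 3↦9, 4↦6, 5↦1, 6↦5, 7↦7, 8↦7, 9↦5, 10↦1]  zeros at y ∈ ∅
  x = 8: [0↦10, 1↦4, 2↦7, 3↦8, 4↦7, 5↦4, 6↦10, 7↦3, 8↦5, 9↦5, 10↦3]  zeros at y ∈ ∅
  x = 9: [0↦10, 1↦6, 2↦0, 3↦3, 4↦4, 5↦3, 6↦0, 7↦6, 8↦10, 9↦1, 10↦1]  zeros at y ∈ {2, 6}
  x = 10: [0↦6, 1↦4, 2↦0, 3↦5, 4↦8, 5↦9, 6↦8, 7↦5, 8↦0, 9↦4, 10↦6]  zeros at y ∈ {2, 8}
Collecting zeros: affine points = {(0, 5), (0, 7), (2, 7), (2, 9), (3, 1), (3, 6), (4, 1), (4, 8), (9, 2), (9, 6), (10, 2), (10, 8)}.
Total count |C(F_11)_aff| = 12.
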